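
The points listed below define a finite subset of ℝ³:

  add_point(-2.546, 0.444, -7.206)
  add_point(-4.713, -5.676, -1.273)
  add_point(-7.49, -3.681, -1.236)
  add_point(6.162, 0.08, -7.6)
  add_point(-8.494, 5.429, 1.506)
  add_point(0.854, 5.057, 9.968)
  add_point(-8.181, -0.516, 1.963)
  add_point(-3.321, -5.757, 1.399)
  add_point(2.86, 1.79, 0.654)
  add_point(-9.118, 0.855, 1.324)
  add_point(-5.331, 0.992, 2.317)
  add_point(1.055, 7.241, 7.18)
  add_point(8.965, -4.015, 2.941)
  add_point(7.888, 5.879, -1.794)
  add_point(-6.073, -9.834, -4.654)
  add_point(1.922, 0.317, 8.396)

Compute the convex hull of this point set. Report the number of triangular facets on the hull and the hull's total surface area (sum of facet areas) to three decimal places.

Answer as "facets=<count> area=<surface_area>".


Hull vertices (12/16): indices [0, 3, 4, 5, 6, 7, 9, 11, 12, 13, 14, 15].

Triangle areas on the boundary:
  f1: (p3, p14, p12) → 91.4376
  f2: (p0, p14, p9) → 56.5886
  f3: (p0, p3, p14) → 46.6387
  f4: (p13, p3, p12) → 44.0344
  f5: (p13, p0, p3) → 36.1915
  f6: (p6, p14, p9) → 8.9003
  f7: (p7, p14, p12) → 41.7947
  f8: (p7, p15, p12) → 50.8982
  f9: (p7, p6, p14) → 27.3730
  f10: (p7, p6, p15) → 37.8163
  f11: (p5, p6, p9) → 11.4494
  f12: (p5, p6, p15) → 30.6129
  f13: (p5, p15, p12) → 17.4447
  f14: (p5, p13, p12) → 70.2370
  f15: (p5, p13, p11) → 16.3996
  f16: (p4, p13, p11) → 63.6561
  f17: (p4, p13, p0) → 75.2992
  f18: (p4, p0, p9) → 24.8899
  f19: (p4, p5, p9) → 29.0012
  f20: (p4, p5, p11) → 19.3323
Σ area = 799.995

Check V−E+F: 12 − 30 + 20 = 2.

facets=20 area=799.995


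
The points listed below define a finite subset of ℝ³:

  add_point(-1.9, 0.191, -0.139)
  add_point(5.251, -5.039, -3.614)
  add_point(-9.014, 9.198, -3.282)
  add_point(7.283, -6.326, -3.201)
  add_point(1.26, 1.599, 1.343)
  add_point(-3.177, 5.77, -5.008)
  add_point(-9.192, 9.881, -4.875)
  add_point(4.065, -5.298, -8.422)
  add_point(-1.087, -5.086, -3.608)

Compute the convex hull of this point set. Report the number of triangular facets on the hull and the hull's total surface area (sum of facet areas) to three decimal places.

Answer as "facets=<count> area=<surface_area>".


Points on the hull: [0, 2, 3, 4, 5, 6, 7, 8] (8 of 9).

Triangle areas on the boundary:
  f1: (p8, p7, p6) → 56.9834
  f2: (p8, p7, p3) → 21.5341
  f3: (p8, p4, p3) → 35.9946
  f4: (p5, p7, p6) → 21.7675
  f5: (p5, p7, p3) → 41.6291
  f6: (p5, p4, p6) → 23.7835
  f7: (p5, p4, p3) → 45.5888
  f8: (p0, p8, p4) → 10.8882
  f9: (p2, p4, p6) → 9.4037
  f10: (p2, p0, p4) → 21.1948
  f11: (p2, p8, p6) → 13.2015
  f12: (p2, p0, p8) → 31.3950
Σ area = 333.364

Check V−E+F: 8 − 18 + 12 = 2.

facets=12 area=333.364


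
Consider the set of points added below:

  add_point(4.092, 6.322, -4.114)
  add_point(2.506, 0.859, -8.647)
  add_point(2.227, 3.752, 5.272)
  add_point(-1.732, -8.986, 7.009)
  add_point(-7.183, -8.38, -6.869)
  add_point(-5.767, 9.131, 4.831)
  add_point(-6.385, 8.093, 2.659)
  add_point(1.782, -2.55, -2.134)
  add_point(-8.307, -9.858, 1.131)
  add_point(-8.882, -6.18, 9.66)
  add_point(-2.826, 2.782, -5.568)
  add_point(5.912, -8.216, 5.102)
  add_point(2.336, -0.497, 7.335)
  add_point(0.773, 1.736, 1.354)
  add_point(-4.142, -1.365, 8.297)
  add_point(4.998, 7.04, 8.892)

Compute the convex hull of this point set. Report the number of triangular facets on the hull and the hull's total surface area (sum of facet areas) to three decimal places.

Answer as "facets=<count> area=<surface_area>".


11 of the 16 inputs are extreme points: [0, 1, 3, 4, 5, 6, 8, 9, 10, 11, 15].

Facet areas (half cross-product norm):
  f1: (p4, p1, p11) → 107.1779
  f2: (p15, p11, p9) → 118.9731
  f3: (p15, p5, p9) → 95.1921
  f4: (p8, p4, p11) → 60.6291
  f5: (p10, p4, p1) → 38.8564
  f6: (p0, p15, p5) → 69.9737
  f7: (p0, p10, p1) → 22.0523
  f8: (p0, p1, p11) → 60.5043
  f9: (p0, p15, p11) → 98.4152
  f10: (p3, p11, p9) → 14.3626
  f11: (p3, p8, p9) → 32.9610
  f12: (p3, p8, p11) → 28.9122
  f13: (p6, p0, p5) → 14.8262
  f14: (p6, p0, p10) → 41.0718
  f15: (p6, p10, p4) → 56.5724
  f16: (p6, p5, p9) → 19.9894
  f17: (p6, p8, p9) → 74.7534
  f18: (p6, p8, p4) → 73.9421
Σ area = 1029.165

Euler characteristic 11−27+18 = 2 ✓

facets=18 area=1029.165


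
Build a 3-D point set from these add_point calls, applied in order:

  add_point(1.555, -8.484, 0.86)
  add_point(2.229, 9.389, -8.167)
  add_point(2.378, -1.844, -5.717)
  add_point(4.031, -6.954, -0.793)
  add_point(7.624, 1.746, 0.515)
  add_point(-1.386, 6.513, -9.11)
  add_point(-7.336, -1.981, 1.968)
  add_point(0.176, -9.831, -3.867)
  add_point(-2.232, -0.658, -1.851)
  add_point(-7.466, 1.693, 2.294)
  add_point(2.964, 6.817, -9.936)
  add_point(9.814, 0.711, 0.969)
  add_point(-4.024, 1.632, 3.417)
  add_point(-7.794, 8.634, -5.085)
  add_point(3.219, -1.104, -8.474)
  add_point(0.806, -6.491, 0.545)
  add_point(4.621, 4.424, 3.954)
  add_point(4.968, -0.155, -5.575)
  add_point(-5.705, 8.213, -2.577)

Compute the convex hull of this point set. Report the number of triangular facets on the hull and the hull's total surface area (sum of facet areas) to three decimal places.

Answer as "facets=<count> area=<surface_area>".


Hull vertices (14/19): indices [0, 1, 3, 5, 6, 7, 9, 10, 11, 12, 13, 14, 16, 18].

Area of each hull facet:
  f1: (p1, p10, p11) → 22.8418
  f2: (p5, p7, p13) → 66.6915
  f3: (p5, p1, p13) → 17.2975
  f4: (p5, p1, p10) → 6.8475
  f5: (p18, p9, p13) → 12.4872
  f6: (p18, p1, p13) → 16.0546
  f7: (p14, p5, p7) → 36.8237
  f8: (p14, p5, p10) → 17.8392
  f9: (p14, p10, p11) → 46.9802
  f10: (p3, p0, p11) → 11.5387
  f11: (p3, p0, p7) → 8.4633
  f12: (p3, p14, p11) → 45.3834
  f13: (p3, p14, p7) → 27.2079
  f14: (p16, p0, p11) → 43.3482
  f15: (p16, p1, p11) → 46.8418
  f16: (p16, p18, p9) → 49.6912
  f17: (p16, p18, p1) → 59.0813
  f18: (p6, p0, p7) → 28.2451
  f19: (p6, p7, p13) → 75.2592
  f20: (p6, p9, p13) → 14.6971
  f21: (p12, p16, p0) → 53.0284
  f22: (p12, p6, p0) → 28.2085
  f23: (p12, p16, p9) → 6.6065
  f24: (p12, p6, p9) → 6.6805
Σ area = 748.144

Euler: V−E+F = 14−36+24 = 2.

facets=24 area=748.144


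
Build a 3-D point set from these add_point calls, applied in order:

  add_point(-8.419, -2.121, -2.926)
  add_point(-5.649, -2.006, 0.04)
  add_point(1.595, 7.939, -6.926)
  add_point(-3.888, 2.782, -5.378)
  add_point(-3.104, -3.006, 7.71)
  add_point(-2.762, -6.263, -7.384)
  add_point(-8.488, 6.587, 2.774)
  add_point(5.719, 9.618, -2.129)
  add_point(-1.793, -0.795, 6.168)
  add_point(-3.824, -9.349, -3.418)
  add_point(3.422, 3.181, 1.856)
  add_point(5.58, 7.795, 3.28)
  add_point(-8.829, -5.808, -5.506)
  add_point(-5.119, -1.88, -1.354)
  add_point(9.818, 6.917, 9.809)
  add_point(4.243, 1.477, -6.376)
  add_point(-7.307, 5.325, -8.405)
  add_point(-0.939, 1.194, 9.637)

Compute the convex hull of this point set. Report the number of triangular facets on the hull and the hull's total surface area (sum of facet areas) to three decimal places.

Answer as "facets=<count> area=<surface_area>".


facets=18 area=961.993

Extreme-point indices: [2, 4, 5, 6, 7, 9, 12, 14, 15, 16, 17] — 11 of 18 on the boundary.

Facet areas (half cross-product norm):
  f1: (p6, p16, p12) → 64.8557
  f2: (p6, p7, p14) → 98.8597
  f3: (p15, p7, p14) → 57.4504
  f4: (p4, p6, p12) → 81.4134
  f5: (p5, p16, p12) → 36.6306
  f6: (p5, p15, p16) → 59.0084
  f7: (p2, p15, p16) → 32.6926
  f8: (p2, p15, p7) → 22.8844
  f9: (p2, p6, p16) → 52.9326
  f10: (p2, p6, p7) → 45.9807
  f11: (p17, p6, p14) → 65.4238
  f12: (p17, p4, p14) → 19.9732
  f13: (p17, p4, p6) → 29.2405
  f14: (p9, p4, p14) → 93.9057
  f15: (p9, p15, p14) → 120.9299
  f16: (p9, p5, p15) → 23.2105
  f17: (p9, p4, p12) → 41.4876
  f18: (p9, p5, p12) → 15.1129
Σ area = 961.993

Check V−E+F: 11 − 27 + 18 = 2.


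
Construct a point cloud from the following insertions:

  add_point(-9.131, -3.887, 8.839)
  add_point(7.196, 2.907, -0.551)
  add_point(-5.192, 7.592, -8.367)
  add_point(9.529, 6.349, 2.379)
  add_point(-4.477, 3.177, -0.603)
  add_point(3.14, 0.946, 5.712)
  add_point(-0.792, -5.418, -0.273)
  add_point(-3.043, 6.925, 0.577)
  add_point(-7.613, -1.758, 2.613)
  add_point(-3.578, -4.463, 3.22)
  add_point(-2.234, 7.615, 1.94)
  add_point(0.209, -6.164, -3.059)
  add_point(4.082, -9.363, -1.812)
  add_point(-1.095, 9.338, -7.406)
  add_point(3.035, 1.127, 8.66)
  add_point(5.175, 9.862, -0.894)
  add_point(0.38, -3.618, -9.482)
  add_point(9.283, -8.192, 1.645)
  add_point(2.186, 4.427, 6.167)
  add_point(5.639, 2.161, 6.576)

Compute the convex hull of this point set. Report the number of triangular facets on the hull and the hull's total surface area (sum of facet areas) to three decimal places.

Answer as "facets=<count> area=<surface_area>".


Hull vertices (14/20): indices [0, 2, 3, 8, 10, 11, 12, 13, 14, 15, 16, 17, 18, 19].

Facet areas (half cross-product norm):
  f1: (p17, p12, p0) → 55.2027
  f2: (p17, p16, p3) → 105.2885
  f3: (p17, p16, p12) → 26.1562
  f4: (p11, p12, p0) → 36.9084
  f5: (p11, p16, p0) → 38.6026
  f6: (p11, p16, p12) → 16.1214
  f7: (p10, p2, p0) → 76.8278
  f8: (p8, p16, p0) → 26.3318
  f9: (p8, p2, p0) → 18.0128
  f10: (p8, p2, p16) → 82.9516
  f11: (p13, p16, p3) → 95.8733
  f12: (p13, p2, p16) → 28.6093
  f13: (p13, p10, p2) → 21.7943
  f14: (p14, p17, p0) → 85.7177
  f15: (p15, p13, p3) → 17.7268
  f16: (p15, p13, p10) → 34.3589
  f17: (p19, p17, p3) → 42.4509
  f18: (p19, p14, p3) → 4.3186
  f19: (p19, p14, p17) → 20.5134
  f20: (p18, p10, p0) → 48.9141
  f21: (p18, p14, p0) → 27.5805
  f22: (p18, p15, p10) → 27.6054
  f23: (p18, p14, p3) → 17.2595
  f24: (p18, p15, p3) → 26.7341
Σ area = 981.861

Check V−E+F: 14 − 36 + 24 = 2.

facets=24 area=981.861


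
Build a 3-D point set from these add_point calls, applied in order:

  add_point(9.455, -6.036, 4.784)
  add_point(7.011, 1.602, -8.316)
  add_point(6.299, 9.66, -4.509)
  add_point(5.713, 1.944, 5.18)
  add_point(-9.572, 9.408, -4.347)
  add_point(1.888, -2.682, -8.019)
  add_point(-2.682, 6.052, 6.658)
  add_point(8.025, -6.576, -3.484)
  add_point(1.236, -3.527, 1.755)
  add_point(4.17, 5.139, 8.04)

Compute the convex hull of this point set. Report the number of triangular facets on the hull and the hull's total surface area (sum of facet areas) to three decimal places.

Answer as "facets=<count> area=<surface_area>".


facets=14 area=802.115

Points on the hull: [0, 1, 2, 4, 5, 6, 7, 8, 9] (9 of 10).

Triangle areas on the boundary:
  f1: (p9, p2, p0) → 86.3310
  f2: (p6, p9, p0) → 39.8862
  f3: (p6, p2, p4) → 92.0968
  f4: (p6, p9, p2) → 47.4846
  f5: (p1, p2, p0) → 68.3331
  f6: (p1, p2, p4) → 70.7872
  f7: (p1, p5, p4) → 56.8744
  f8: (p8, p6, p0) → 47.8942
  f9: (p8, p5, p4) → 82.2052
  f10: (p8, p6, p4) → 76.7452
  f11: (p7, p1, p0) → 35.6496
  f12: (p7, p1, p5) → 27.8377
  f13: (p7, p8, p0) → 33.9603
  f14: (p7, p8, p5) → 36.0300
Σ area = 802.115

Euler: V−E+F = 9−21+14 = 2.


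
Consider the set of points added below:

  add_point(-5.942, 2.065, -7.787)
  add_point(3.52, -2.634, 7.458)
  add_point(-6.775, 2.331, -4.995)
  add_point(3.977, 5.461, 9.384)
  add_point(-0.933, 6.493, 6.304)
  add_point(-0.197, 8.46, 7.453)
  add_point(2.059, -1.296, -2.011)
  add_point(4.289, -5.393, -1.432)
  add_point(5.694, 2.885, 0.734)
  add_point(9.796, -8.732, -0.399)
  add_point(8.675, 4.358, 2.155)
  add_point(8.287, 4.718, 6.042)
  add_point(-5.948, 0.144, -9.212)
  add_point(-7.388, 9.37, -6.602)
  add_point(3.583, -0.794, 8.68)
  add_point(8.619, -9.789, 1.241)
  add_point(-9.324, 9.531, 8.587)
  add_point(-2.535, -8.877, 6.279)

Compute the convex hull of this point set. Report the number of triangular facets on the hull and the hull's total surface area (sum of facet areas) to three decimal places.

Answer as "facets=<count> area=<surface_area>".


facets=20 area=1079.348

Points on the hull: [2, 3, 5, 9, 10, 11, 12, 13, 14, 15, 16, 17] (12 of 18).

Triangle areas on the boundary:
  f1: (p14, p3, p16) → 42.8217
  f2: (p14, p17, p16) → 86.0706
  f3: (p2, p17, p16) → 124.4301
  f4: (p2, p17, p12) → 38.4467
  f5: (p2, p13, p16) → 54.3682
  f6: (p2, p13, p12) → 16.8634
  f7: (p5, p3, p16) → 16.2346
  f8: (p5, p13, p16) → 68.6904
  f9: (p10, p12, p9) → 122.5073
  f10: (p10, p13, p12) → 88.9685
  f11: (p10, p5, p13) → 87.8407
  f12: (p15, p14, p17) → 59.0943
  f13: (p15, p12, p9) → 22.7552
  f14: (p15, p17, p12) → 110.8489
  f15: (p11, p10, p9) → 25.1462
  f16: (p11, p15, p9) → 17.0513
  f17: (p11, p5, p3) → 13.4521
  f18: (p11, p10, p5) → 17.6869
  f19: (p11, p14, p3) → 17.1536
  f20: (p11, p15, p14) → 48.9170
Σ area = 1079.348

Euler characteristic 12−30+20 = 2 ✓


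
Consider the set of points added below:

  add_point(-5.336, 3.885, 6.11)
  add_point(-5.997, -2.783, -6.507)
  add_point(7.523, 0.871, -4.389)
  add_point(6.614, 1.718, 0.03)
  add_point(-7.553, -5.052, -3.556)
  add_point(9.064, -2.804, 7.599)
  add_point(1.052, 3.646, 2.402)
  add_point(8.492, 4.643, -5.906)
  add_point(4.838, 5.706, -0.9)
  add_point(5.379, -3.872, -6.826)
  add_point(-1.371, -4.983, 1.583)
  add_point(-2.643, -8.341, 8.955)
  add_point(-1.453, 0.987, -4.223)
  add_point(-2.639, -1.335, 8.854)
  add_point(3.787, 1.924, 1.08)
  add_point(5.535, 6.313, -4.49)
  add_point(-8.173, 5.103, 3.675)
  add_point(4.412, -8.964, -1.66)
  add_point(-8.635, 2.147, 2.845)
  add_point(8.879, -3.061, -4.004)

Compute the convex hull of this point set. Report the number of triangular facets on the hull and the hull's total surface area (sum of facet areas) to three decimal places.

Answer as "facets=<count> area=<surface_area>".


facets=24 area=890.686

Extreme-point indices: [0, 1, 4, 5, 7, 8, 9, 11, 13, 15, 16, 17, 18, 19] — 14 of 20 on the boundary.

Area of each hull facet:
  f1: (p4, p11, p18) → 62.0080
  f2: (p13, p11, p5) → 41.2458
  f3: (p13, p0, p5) → 34.0428
  f4: (p16, p11, p18) → 17.5350
  f5: (p16, p13, p11) → 26.3406
  f6: (p16, p13, p0) → 7.4508
  f7: (p8, p0, p5) → 77.9701
  f8: (p8, p7, p5) → 39.0510
  f9: (p8, p7, p15) → 6.0921
  f10: (p8, p16, p15) → 22.0813
  f11: (p8, p16, p0) → 24.0818
  f12: (p17, p4, p11) → 74.0567
  f13: (p17, p11, p5) → 68.6665
  f14: (p19, p7, p5) → 44.9932
  f15: (p19, p7, p9) → 18.1463
  f16: (p19, p17, p5) → 43.3176
  f17: (p19, p17, p9) → 16.3385
  f18: (p1, p7, p15) → 26.0662
  f19: (p1, p16, p15) → 90.8069
  f20: (p1, p7, p9) → 50.4620
  f21: (p1, p4, p18) → 19.4400
  f22: (p1, p16, p18) → 13.2158
  f23: (p1, p17, p9) → 41.6795
  f24: (p1, p17, p4) → 25.5969
Σ area = 890.686

Euler: V−E+F = 14−36+24 = 2.


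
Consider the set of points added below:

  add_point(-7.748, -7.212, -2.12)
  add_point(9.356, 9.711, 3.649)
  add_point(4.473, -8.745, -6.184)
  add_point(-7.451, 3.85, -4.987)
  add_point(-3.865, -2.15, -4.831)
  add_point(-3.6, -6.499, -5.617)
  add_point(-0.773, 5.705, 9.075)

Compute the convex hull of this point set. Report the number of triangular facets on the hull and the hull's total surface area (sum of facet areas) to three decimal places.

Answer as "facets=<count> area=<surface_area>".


Extreme-point indices: [0, 1, 2, 3, 5, 6] — 6 of 7 on the boundary.

Per-facet area ½‖(b−a)×(c−a)‖:
  f1: (p6, p2, p0) → 119.3063
  f2: (p6, p2, p1) → 125.8819
  f3: (p3, p2, p1) → 161.8550
  f4: (p3, p6, p0) → 89.1624
  f5: (p3, p6, p1) → 95.3868
  f6: (p5, p2, p0) → 15.5332
  f7: (p5, p3, p0) → 29.7755
  f8: (p5, p3, p2) → 37.5433
Σ area = 674.444

Euler characteristic 6−12+8 = 2 ✓

facets=8 area=674.444


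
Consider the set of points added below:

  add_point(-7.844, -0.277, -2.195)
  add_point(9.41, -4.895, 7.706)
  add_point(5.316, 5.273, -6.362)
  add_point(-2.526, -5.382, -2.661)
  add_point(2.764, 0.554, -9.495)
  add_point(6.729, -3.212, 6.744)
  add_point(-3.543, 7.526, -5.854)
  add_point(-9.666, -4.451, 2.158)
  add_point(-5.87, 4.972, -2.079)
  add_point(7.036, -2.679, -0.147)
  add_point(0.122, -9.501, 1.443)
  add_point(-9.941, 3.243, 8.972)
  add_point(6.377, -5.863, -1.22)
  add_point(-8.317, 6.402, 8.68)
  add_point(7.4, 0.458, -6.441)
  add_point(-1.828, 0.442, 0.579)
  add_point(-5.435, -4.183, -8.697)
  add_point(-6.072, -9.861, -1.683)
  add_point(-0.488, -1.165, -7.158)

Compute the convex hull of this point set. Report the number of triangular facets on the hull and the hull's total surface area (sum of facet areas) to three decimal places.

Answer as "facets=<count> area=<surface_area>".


facets=24 area=1017.016

Extreme-point indices: [0, 1, 2, 4, 6, 7, 8, 10, 11, 12, 13, 14, 16, 17] — 14 of 19 on the boundary.

Triangle areas on the boundary:
  f1: (p10, p1, p11) → 108.2192
  f2: (p13, p1, p11) → 37.3527
  f3: (p13, p6, p11) → 26.2056
  f4: (p7, p10, p11) → 51.7736
  f5: (p7, p10, p17) → 25.8807
  f6: (p7, p16, p17) → 34.1237
  f7: (p2, p13, p1) → 166.3249
  f8: (p2, p13, p6) → 66.1412
  f9: (p2, p14, p1) → 37.3450
  f10: (p12, p14, p1) → 34.3987
  f11: (p12, p10, p1) → 36.5298
  f12: (p12, p10, p17) → 21.5804
  f13: (p12, p16, p17) → 57.5749
  f14: (p0, p16, p6) → 38.2833
  f15: (p0, p7, p16) → 23.6921
  f16: (p0, p7, p11) → 32.3714
  f17: (p4, p2, p14) → 13.7036
  f18: (p4, p12, p14) → 22.1637
  f19: (p4, p12, p16) → 52.5023
  f20: (p4, p16, p6) → 46.6698
  f21: (p4, p2, p6) → 27.9608
  f22: (p8, p6, p11) → 12.4346
  f23: (p8, p0, p11) → 32.4315
  f24: (p8, p0, p6) → 11.3527
Σ area = 1017.016

Check V−E+F: 14 − 36 + 24 = 2.


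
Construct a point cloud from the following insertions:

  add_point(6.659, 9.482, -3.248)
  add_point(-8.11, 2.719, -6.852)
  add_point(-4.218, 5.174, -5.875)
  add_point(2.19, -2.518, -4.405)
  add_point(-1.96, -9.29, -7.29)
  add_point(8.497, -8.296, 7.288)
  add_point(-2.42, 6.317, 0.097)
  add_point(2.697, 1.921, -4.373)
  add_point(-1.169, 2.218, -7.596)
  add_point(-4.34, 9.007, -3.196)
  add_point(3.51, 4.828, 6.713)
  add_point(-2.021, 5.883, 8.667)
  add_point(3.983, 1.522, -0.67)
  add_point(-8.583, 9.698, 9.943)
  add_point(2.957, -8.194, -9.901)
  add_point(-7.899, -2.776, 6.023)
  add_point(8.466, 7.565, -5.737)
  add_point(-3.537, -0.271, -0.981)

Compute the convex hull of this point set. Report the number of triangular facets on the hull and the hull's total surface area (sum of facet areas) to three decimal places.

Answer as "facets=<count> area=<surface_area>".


13 of the 18 inputs are extreme points: [0, 1, 2, 4, 5, 8, 9, 10, 11, 13, 14, 15, 16].

Facet areas (half cross-product norm):
  f1: (p14, p4, p5) → 50.4625
  f2: (p16, p14, p5) → 147.0186
  f3: (p15, p5, p13) → 107.1713
  f4: (p15, p4, p5) → 125.6392
  f5: (p11, p5, p13) → 27.3126
  f6: (p11, p10, p13) → 8.2394
  f7: (p11, p10, p5) → 36.7055
  f8: (p9, p2, p16) → 29.9269
  f9: (p8, p16, p14) → 63.0860
  f10: (p0, p9, p13) → 72.3757
  f11: (p0, p9, p16) → 17.5178
  f12: (p0, p10, p13) → 73.0236
  f13: (p0, p16, p5) → 37.1788
  f14: (p0, p10, p5) → 76.1794
  f15: (p1, p2, p16) → 12.4623
  f16: (p1, p8, p16) → 23.2979
  f17: (p1, p15, p4) → 89.3276
  f18: (p1, p14, p4) → 37.1987
  f19: (p1, p8, p14) → 35.8435
  f20: (p1, p15, p13) → 91.2006
  f21: (p1, p9, p13) → 53.6268
  f22: (p1, p9, p2) → 9.3650
Σ area = 1224.160

Euler: V−E+F = 13−33+22 = 2.

facets=22 area=1224.160


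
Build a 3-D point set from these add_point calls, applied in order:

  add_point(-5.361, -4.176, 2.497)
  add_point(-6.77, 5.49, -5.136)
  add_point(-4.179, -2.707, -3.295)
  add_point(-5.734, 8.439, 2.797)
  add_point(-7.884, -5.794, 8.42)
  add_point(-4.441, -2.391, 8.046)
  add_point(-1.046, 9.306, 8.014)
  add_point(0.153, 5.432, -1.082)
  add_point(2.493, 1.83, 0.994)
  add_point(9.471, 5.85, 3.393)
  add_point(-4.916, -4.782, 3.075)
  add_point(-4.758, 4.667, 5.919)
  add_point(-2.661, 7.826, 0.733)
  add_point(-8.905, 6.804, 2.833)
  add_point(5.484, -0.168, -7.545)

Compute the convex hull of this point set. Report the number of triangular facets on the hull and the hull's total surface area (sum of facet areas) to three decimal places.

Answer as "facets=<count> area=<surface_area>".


11 of the 15 inputs are extreme points: [1, 2, 3, 4, 5, 6, 9, 10, 12, 13, 14].

Area of each hull facet:
  f1: (p14, p4, p9) → 134.4010
  f2: (p6, p4, p13) → 67.2433
  f3: (p5, p4, p9) → 12.6436
  f4: (p5, p6, p9) → 73.0187
  f5: (p5, p6, p4) → 14.5289
  f6: (p1, p14, p9) → 89.6552
  f7: (p1, p2, p14) → 47.6933
  f8: (p1, p4, p13) → 56.2637
  f9: (p1, p2, p4) → 52.4791
  f10: (p10, p14, p4) → 13.9903
  f11: (p10, p2, p4) → 8.2897
  f12: (p10, p2, p14) → 30.8124
  f13: (p12, p6, p9) → 44.2866
  f14: (p12, p1, p9) → 36.3296
  f15: (p3, p6, p13) → 9.7049
  f16: (p3, p12, p6) → 13.1677
  f17: (p3, p1, p13) → 14.6996
  f18: (p3, p12, p1) → 14.1303
Σ area = 733.338

Euler characteristic 11−27+18 = 2 ✓

facets=18 area=733.338


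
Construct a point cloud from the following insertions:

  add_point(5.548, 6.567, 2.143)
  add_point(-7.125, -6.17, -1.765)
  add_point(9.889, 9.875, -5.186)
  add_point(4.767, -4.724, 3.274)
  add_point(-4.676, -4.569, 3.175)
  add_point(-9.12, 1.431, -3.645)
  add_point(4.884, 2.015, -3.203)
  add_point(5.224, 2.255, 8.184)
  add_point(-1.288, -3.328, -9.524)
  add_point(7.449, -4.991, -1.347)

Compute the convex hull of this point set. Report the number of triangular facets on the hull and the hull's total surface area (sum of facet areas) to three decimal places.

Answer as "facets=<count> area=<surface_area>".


facets=14 area=733.674

9 of the 10 inputs are extreme points: [0, 1, 2, 3, 4, 5, 7, 8, 9].

Per-facet area ½‖(b−a)×(c−a)‖:
  f1: (p9, p7, p2) → 88.7761
  f2: (p8, p2, p5) → 97.0902
  f3: (p8, p1, p5) → 38.9870
  f4: (p8, p9, p2) → 92.2866
  f5: (p8, p9, p1) → 60.5071
  f6: (p0, p2, p5) → 73.3192
  f7: (p0, p7, p5) → 61.4703
  f8: (p0, p7, p2) → 15.9311
  f9: (p4, p1, p5) → 23.1744
  f10: (p4, p7, p5) → 63.1775
  f11: (p3, p9, p7) → 19.6574
  f12: (p3, p4, p7) → 40.3117
  f13: (p3, p9, p1) → 34.5182
  f14: (p3, p4, p1) → 24.4671
Σ area = 733.674

Euler: V−E+F = 9−21+14 = 2.


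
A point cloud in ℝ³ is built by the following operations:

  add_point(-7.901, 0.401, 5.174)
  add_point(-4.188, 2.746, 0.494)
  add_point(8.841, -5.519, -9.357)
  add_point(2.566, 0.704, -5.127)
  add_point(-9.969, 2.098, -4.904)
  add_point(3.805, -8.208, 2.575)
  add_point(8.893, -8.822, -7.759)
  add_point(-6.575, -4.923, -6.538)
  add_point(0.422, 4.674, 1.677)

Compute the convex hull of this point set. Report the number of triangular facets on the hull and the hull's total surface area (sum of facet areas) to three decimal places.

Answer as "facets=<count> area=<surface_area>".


8 of the 9 inputs are extreme points: [0, 2, 3, 4, 5, 6, 7, 8].

Area of each hull facet:
  f1: (p0, p8, p4) → 50.5148
  f2: (p7, p0, p4) → 41.5211
  f3: (p2, p7, p4) → 54.4962
  f4: (p2, p7, p6) → 28.7622
  f5: (p5, p7, p6) → 79.4889
  f6: (p5, p7, p0) → 83.6997
  f7: (p5, p0, p8) → 64.9523
  f8: (p5, p2, p6) → 19.9343
  f9: (p5, p2, p8) → 87.1440
  f10: (p3, p8, p4) → 48.6174
  f11: (p3, p2, p4) → 43.2493
  f12: (p3, p2, p8) → 21.8933
Σ area = 624.274

Euler: V−E+F = 8−18+12 = 2.

facets=12 area=624.274


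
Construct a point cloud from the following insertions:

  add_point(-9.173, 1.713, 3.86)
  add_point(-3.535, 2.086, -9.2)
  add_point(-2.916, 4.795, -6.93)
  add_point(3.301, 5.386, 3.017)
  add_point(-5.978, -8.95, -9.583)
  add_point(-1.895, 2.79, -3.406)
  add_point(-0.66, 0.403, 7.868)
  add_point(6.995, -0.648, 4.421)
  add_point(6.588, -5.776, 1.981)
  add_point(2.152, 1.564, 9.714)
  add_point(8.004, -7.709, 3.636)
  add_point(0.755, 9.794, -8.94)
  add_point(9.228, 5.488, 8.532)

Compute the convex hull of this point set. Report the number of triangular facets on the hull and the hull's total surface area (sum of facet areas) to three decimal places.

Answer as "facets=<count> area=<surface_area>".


Hull vertices (8/13): indices [0, 1, 4, 6, 9, 10, 11, 12].

Area of each hull facet:
  f1: (p11, p12, p0) → 157.5243
  f2: (p10, p4, p0) → 151.5411
  f3: (p10, p11, p12) → 139.1461
  f4: (p10, p11, p4) → 181.5049
  f5: (p1, p4, p0) → 80.2091
  f6: (p1, p11, p0) → 61.6660
  f7: (p1, p11, p4) → 14.2659
  f8: (p9, p12, p0) → 37.3942
  f9: (p9, p10, p12) → 50.8935
  f10: (p6, p10, p0) → 49.4580
  f11: (p6, p9, p0) → 7.9661
  f12: (p6, p9, p10) → 22.1345
Σ area = 953.704

Euler: V−E+F = 8−18+12 = 2.

facets=12 area=953.704


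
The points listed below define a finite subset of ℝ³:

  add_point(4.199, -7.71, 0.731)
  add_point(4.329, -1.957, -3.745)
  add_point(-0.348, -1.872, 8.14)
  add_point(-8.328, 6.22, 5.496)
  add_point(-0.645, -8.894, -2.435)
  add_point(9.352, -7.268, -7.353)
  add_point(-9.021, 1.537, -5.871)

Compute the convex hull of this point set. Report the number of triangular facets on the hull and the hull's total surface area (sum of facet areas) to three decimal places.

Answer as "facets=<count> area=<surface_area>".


Points on the hull: [0, 1, 2, 3, 4, 5, 6] (7 of 7).

Triangle areas on the boundary:
  f1: (p4, p5, p6) → 73.6484
  f2: (p3, p4, p6) → 85.0124
  f3: (p3, p2, p4) → 72.8861
  f4: (p0, p4, p5) → 28.3431
  f5: (p0, p2, p5) → 29.9129
  f6: (p0, p2, p4) → 30.6434
  f7: (p1, p2, p5) → 39.9234
  f8: (p1, p3, p2) → 74.4441
  f9: (p1, p5, p6) → 41.4738
  f10: (p1, p3, p6) → 85.5386
Σ area = 561.826

Euler: V−E+F = 7−15+10 = 2.

facets=10 area=561.826


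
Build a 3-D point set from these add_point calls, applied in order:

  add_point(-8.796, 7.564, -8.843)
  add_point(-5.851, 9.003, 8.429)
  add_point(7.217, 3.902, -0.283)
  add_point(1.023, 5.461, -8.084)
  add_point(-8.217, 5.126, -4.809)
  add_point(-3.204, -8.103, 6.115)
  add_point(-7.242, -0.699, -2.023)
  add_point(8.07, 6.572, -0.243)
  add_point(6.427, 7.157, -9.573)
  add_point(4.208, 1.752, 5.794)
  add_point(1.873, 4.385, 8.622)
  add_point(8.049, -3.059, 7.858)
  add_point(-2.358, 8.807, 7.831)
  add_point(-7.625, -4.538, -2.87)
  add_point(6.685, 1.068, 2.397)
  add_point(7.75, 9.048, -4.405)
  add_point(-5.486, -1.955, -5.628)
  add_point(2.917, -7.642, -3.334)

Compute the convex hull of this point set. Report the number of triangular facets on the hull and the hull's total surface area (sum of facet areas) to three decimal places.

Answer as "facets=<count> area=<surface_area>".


Hull vertices (13/18): indices [0, 1, 4, 5, 7, 8, 10, 11, 12, 13, 15, 16, 17].

Facet areas (half cross-product norm):
  f1: (p1, p10, p5) → 61.0539
  f2: (p13, p17, p5) → 51.9778
  f3: (p13, p1, p5) → 89.1132
  f4: (p12, p10, p7) → 33.7133
  f5: (p12, p1, p10) → 7.8978
  f6: (p16, p13, p0) → 18.8029
  f7: (p16, p13, p17) → 22.5333
  f8: (p16, p8, p0) → 76.3471
  f9: (p16, p8, p17) → 78.2424
  f10: (p4, p1, p0) → 24.3079
  f11: (p4, p13, p0) → 17.2656
  f12: (p4, p13, p1) → 68.9024
  f13: (p11, p17, p5) → 64.6089
  f14: (p11, p10, p5) → 58.4476
  f15: (p11, p8, p17) → 107.6921
  f16: (p11, p10, p7) → 51.5663
  f17: (p15, p12, p1) → 18.4459
  f18: (p15, p1, p0) → 137.0405
  f19: (p15, p8, p0) → 42.4345
  f20: (p15, p12, p7) → 30.0123
  f21: (p15, p11, p7) → 10.2231
  f22: (p15, p11, p8) → 44.2859
Σ area = 1114.915

Euler: V−E+F = 13−33+22 = 2.

facets=22 area=1114.915


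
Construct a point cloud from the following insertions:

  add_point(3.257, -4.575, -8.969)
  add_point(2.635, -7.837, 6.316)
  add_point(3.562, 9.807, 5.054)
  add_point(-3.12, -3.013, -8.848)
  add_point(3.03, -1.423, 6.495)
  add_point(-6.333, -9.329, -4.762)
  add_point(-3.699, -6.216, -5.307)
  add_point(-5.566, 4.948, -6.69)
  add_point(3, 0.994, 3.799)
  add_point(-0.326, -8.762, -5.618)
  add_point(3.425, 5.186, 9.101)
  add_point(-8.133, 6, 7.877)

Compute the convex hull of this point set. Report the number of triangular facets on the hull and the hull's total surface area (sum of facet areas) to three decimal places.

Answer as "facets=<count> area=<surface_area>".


Extreme-point indices: [0, 1, 2, 3, 5, 7, 9, 10, 11] — 9 of 12 on the boundary.

Facet areas (half cross-product norm):
  f1: (p10, p2, p11) → 35.6150
  f2: (p7, p2, p11) → 87.3317
  f3: (p7, p5, p11) → 106.7031
  f4: (p1, p5, p11) → 122.6756
  f5: (p1, p10, p11) → 77.7119
  f6: (p9, p1, p5) → 37.3534
  f7: (p0, p7, p2) → 103.0547
  f8: (p0, p9, p1) → 37.6631
  f9: (p0, p9, p5) → 14.3917
  f10: (p0, p10, p2) → 61.5230
  f11: (p0, p1, p10) → 104.3359
  f12: (p3, p7, p5) → 30.9162
  f13: (p3, p0, p5) → 26.2755
  f14: (p3, p0, p7) → 24.4495
Σ area = 870.000

Check V−E+F: 9 − 21 + 14 = 2.

facets=14 area=870.000


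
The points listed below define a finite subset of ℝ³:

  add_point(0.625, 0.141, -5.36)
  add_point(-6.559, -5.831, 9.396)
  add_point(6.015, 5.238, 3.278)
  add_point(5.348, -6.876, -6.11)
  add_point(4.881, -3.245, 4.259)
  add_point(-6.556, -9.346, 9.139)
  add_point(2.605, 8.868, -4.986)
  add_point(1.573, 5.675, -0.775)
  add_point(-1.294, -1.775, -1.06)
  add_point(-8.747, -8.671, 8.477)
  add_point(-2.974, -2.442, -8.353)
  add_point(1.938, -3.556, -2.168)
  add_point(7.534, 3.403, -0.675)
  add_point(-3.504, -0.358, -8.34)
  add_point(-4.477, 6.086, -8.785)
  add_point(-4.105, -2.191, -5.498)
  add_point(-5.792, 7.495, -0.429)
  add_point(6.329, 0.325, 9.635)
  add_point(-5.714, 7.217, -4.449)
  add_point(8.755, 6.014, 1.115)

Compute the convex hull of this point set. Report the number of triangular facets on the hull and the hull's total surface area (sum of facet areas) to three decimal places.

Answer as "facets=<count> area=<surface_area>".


Hull vertices (14/20): indices [1, 2, 3, 4, 5, 6, 9, 10, 13, 14, 16, 17, 18, 19].

Triangle areas on the boundary:
  f1: (p3, p17, p19) → 79.1949
  f2: (p10, p3, p9) → 90.9484
  f3: (p10, p3, p14) → 33.2850
  f4: (p5, p3, p9) → 22.1401
  f5: (p1, p16, p9) → 26.6120
  f6: (p1, p16, p17) → 109.5796
  f7: (p1, p5, p9) → 4.0574
  f8: (p1, p5, p17) → 22.7234
  f9: (p6, p16, p19) → 42.8755
  f10: (p6, p3, p19) → 67.6990
  f11: (p6, p3, p14) → 66.6013
  f12: (p2, p17, p19) → 11.7022
  f13: (p2, p16, p19) → 19.4533
  f14: (p2, p16, p17) → 46.7929
  f15: (p13, p14, p9) → 57.1374
  f16: (p13, p10, p9) → 19.6797
  f17: (p13, p10, p14) → 0.8674
  f18: (p4, p3, p17) → 12.8571
  f19: (p4, p5, p17) → 45.4014
  f20: (p4, p5, p3) → 74.2554
  f21: (p18, p6, p14) → 19.0072
  f22: (p18, p6, p16) → 17.0851
  f23: (p18, p14, p9) → 43.3439
  f24: (p18, p16, p9) → 34.2079
Σ area = 967.508

Euler characteristic 14−36+24 = 2 ✓

facets=24 area=967.508


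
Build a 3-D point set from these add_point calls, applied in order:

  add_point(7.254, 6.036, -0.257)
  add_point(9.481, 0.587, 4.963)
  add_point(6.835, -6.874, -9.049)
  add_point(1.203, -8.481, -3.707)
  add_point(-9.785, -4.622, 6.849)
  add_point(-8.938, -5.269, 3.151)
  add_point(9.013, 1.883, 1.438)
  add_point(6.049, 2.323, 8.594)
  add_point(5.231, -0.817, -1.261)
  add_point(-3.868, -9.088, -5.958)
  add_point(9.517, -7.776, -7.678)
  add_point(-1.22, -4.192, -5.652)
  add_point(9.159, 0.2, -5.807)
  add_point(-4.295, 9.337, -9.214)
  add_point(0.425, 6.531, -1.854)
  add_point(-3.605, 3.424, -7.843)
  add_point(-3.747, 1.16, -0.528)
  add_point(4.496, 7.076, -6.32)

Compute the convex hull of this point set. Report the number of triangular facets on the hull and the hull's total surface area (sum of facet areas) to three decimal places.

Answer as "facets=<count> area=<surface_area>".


14 of the 18 inputs are extreme points: [0, 1, 2, 3, 4, 5, 6, 7, 9, 10, 12, 13, 14, 17].

Facet areas (half cross-product norm):
  f1: (p7, p13, p4) → 174.3414
  f2: (p1, p7, p4) → 42.2976
  f3: (p3, p9, p4) → 41.2881
  f4: (p3, p9, p10) → 19.5423
  f5: (p3, p1, p4) → 116.7815
  f6: (p3, p1, p10) → 66.3844
  f7: (p5, p13, p4) → 32.1204
  f8: (p5, p9, p4) → 6.8822
  f9: (p5, p9, p13) → 101.6574
  f10: (p2, p9, p10) → 13.8791
  f11: (p2, p9, p13) → 103.7367
  f12: (p12, p1, p10) → 42.6685
  f13: (p12, p2, p10) → 12.5854
  f14: (p0, p1, p7) → 20.7864
  f15: (p14, p7, p13) → 4.5317
  f16: (p14, p0, p13) → 22.9626
  f17: (p14, p0, p7) → 33.7849
  f18: (p17, p0, p13) → 23.3273
  f19: (p17, p0, p12) → 25.5651
  f20: (p17, p2, p13) → 64.9661
  f21: (p17, p12, p2) → 28.5634
  f22: (p6, p12, p1) → 7.9116
  f23: (p6, p0, p1) → 6.7855
  f24: (p6, p0, p12) → 17.7443
Σ area = 1031.094

Euler characteristic 14−36+24 = 2 ✓

facets=24 area=1031.094


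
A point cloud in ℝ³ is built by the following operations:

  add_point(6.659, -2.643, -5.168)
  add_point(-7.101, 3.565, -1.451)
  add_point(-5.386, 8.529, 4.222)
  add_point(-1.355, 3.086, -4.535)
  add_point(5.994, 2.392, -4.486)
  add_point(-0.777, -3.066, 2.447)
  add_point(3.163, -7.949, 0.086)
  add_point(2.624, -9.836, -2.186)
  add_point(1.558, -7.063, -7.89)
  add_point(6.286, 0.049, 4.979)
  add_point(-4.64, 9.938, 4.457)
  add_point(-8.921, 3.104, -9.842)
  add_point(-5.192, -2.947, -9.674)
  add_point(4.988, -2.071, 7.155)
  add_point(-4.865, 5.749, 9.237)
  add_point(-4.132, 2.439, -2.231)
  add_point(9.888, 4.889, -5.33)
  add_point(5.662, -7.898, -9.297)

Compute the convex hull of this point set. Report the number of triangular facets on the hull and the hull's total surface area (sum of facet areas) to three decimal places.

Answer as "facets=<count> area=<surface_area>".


facets=24 area=954.822

14 of the 18 inputs are extreme points: [1, 2, 5, 6, 7, 8, 9, 10, 11, 12, 13, 14, 16, 17].

Per-facet area ½‖(b−a)×(c−a)‖:
  f1: (p17, p16, p11) → 122.3939
  f2: (p17, p13, p7) → 44.0996
  f3: (p10, p16, p11) → 138.7101
  f4: (p1, p14, p11) → 6.8679
  f5: (p6, p14, p7) → 17.5824
  f6: (p6, p13, p7) → 0.2175
  f7: (p6, p13, p14) → 55.8090
  f8: (p12, p17, p11) → 23.6197
  f9: (p12, p1, p11) → 30.4466
  f10: (p9, p17, p16) → 81.8692
  f11: (p9, p17, p13) → 26.1636
  f12: (p9, p13, p14) → 21.0580
  f13: (p9, p10, p16) → 87.7935
  f14: (p9, p10, p14) → 42.0587
  f15: (p2, p14, p11) → 34.1488
  f16: (p2, p10, p11) → 10.4641
  f17: (p2, p10, p14) → 4.4880
  f18: (p5, p14, p7) → 3.4949
  f19: (p5, p1, p14) → 51.4501
  f20: (p5, p12, p7) → 53.6145
  f21: (p5, p12, p1) → 51.7996
  f22: (p8, p17, p7) → 14.1914
  f23: (p8, p12, p7) → 21.7274
  f24: (p8, p12, p17) → 10.7538
Σ area = 954.822

Euler: V−E+F = 14−36+24 = 2.


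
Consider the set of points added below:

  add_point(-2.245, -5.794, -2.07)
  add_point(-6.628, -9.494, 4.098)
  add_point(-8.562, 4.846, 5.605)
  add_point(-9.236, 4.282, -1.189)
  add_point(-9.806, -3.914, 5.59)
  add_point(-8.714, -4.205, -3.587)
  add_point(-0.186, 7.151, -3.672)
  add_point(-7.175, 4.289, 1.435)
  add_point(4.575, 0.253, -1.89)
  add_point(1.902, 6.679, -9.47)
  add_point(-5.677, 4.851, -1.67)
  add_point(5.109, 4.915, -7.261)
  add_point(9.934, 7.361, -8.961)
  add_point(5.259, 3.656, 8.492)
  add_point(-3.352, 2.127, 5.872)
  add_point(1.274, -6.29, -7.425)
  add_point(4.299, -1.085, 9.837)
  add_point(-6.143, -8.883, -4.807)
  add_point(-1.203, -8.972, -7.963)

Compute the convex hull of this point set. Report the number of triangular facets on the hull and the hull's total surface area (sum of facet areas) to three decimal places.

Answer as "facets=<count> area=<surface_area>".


facets=22 area=1067.138

Extreme-point indices: [1, 2, 3, 4, 5, 6, 9, 12, 13, 15, 16, 17, 18] — 13 of 19 on the boundary.

Facet areas (half cross-product norm):
  f1: (p16, p1, p4) → 48.1227
  f2: (p2, p16, p4) → 62.8817
  f3: (p17, p1, p4) → 28.9075
  f4: (p13, p16, p12) → 40.3195
  f5: (p13, p2, p16) → 35.5210
  f6: (p3, p2, p4) → 30.1638
  f7: (p18, p16, p1) → 98.7933
  f8: (p18, p17, p1) → 21.3286
  f9: (p5, p17, p4) → 24.1207
  f10: (p5, p3, p4) → 38.8771
  f11: (p5, p18, p17) → 13.6258
  f12: (p6, p3, p2) → 33.3003
  f13: (p6, p13, p12) → 78.5176
  f14: (p6, p13, p2) → 79.0474
  f15: (p15, p16, p12) → 144.1628
  f16: (p15, p18, p12) → 8.8762
  f17: (p15, p18, p16) → 30.0271
  f18: (p9, p18, p12) → 62.3357
  f19: (p9, p5, p18) → 76.2392
  f20: (p9, p5, p3) → 62.1595
  f21: (p9, p6, p12) → 24.0303
  f22: (p9, p6, p3) → 25.7802
Σ area = 1067.138

Check V−E+F: 13 − 33 + 22 = 2.


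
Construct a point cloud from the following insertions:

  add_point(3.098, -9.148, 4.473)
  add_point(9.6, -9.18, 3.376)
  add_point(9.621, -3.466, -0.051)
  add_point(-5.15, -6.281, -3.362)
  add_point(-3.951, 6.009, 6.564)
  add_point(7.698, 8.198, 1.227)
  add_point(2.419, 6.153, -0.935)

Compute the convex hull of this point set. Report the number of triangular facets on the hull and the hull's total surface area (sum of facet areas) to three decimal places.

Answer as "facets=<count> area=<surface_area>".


Extreme-point indices: [0, 1, 2, 3, 4, 5, 6] — 7 of 7 on the boundary.

Per-facet area ½‖(b−a)×(c−a)‖:
  f1: (p1, p2, p3) → 51.2326
  f2: (p6, p2, p3) → 83.1487
  f3: (p6, p4, p3) → 70.8468
  f4: (p0, p4, p3) → 89.1620
  f5: (p0, p1, p3) → 31.4174
  f6: (p0, p1, p4) → 49.9411
  f7: (p5, p6, p2) → 35.0749
  f8: (p5, p6, p4) → 28.4714
  f9: (p5, p1, p2) → 24.5162
  f10: (p5, p1, p4) → 113.6583
Σ area = 577.469

Check V−E+F: 7 − 15 + 10 = 2.

facets=10 area=577.469


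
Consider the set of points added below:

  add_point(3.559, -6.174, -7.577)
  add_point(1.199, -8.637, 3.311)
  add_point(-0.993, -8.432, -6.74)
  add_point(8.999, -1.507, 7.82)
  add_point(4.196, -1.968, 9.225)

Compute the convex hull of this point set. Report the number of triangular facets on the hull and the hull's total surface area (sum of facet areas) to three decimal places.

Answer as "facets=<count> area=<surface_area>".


Extreme-point indices: [0, 1, 2, 3, 4] — 5 of 5 on the boundary.

Area of each hull facet:
  f1: (p1, p4, p2) → 35.9983
  f2: (p1, p4, p3) → 23.1814
  f3: (p0, p4, p2) → 44.6203
  f4: (p0, p4, p3) → 42.5456
  f5: (p0, p1, p2) → 26.4879
  f6: (p0, p1, p3) → 65.2172
Σ area = 238.051

Euler: V−E+F = 5−9+6 = 2.

facets=6 area=238.051


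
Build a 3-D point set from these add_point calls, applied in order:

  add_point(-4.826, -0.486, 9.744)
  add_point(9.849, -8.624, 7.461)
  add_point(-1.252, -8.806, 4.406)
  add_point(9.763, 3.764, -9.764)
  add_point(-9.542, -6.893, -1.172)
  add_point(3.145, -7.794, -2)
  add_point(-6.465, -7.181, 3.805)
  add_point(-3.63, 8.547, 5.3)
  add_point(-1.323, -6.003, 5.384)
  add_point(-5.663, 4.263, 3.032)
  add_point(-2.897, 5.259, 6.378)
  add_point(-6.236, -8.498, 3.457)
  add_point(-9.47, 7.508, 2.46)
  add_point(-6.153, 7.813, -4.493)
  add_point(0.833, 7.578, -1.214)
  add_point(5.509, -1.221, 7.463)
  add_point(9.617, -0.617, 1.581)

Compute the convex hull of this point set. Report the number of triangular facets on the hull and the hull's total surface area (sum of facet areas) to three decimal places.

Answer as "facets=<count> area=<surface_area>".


facets=24 area=1100.430

Points on the hull: [0, 1, 2, 3, 4, 5, 6, 7, 11, 12, 13, 14, 15, 16] (14 of 17).

Area of each hull facet:
  f1: (p13, p3, p4) → 133.1305
  f2: (p5, p3, p4) → 89.7414
  f3: (p5, p3, p1) → 87.4965
  f4: (p16, p3, p1) → 32.6047
  f5: (p14, p13, p7) → 30.2978
  f6: (p14, p13, p3) → 46.7341
  f7: (p14, p16, p7) → 46.8796
  f8: (p14, p16, p3) → 67.2753
  f9: (p11, p0, p1) → 81.9317
  f10: (p11, p5, p4) → 32.0564
  f11: (p15, p0, p1) → 37.9425
  f12: (p15, p0, p7) → 53.1892
  f13: (p15, p16, p1) → 30.1606
  f14: (p15, p16, p7) → 47.8546
  f15: (p12, p0, p7) → 33.2830
  f16: (p12, p13, p7) → 25.3516
  f17: (p12, p0, p4) → 75.4232
  f18: (p12, p13, p4) → 56.3167
  f19: (p6, p0, p4) → 21.0571
  f20: (p6, p11, p4) → 4.0332
  f21: (p6, p11, p0) → 3.4466
  f22: (p2, p5, p1) → 42.6468
  f23: (p2, p11, p1) → 3.2390
  f24: (p2, p11, p5) → 18.3384
Σ area = 1100.430

Euler: V−E+F = 14−36+24 = 2.


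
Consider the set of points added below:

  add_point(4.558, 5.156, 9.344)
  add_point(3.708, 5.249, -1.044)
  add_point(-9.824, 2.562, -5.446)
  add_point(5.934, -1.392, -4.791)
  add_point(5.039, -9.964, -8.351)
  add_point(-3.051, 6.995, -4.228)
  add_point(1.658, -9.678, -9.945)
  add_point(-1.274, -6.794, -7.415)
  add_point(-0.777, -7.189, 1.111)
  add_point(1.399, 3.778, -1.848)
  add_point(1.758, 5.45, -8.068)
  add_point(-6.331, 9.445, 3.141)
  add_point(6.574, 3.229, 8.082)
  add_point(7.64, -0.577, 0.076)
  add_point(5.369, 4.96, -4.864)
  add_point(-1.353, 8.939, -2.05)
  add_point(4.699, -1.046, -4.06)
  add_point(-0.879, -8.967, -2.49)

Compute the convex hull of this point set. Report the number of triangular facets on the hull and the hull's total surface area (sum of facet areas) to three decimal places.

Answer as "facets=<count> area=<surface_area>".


facets=24 area=888.643

Points on the hull: [0, 2, 3, 4, 5, 6, 8, 10, 11, 12, 13, 14, 15, 17] (14 of 18).

Facet areas (half cross-product norm):
  f1: (p10, p6, p2) → 90.9878
  f2: (p11, p8, p2) → 84.9803
  f3: (p11, p8, p0) → 100.5767
  f4: (p17, p6, p2) → 58.6943
  f5: (p17, p8, p2) → 29.5700
  f6: (p12, p8, p0) → 21.1021
  f7: (p14, p3, p13) → 16.5374
  f8: (p14, p12, p13) → 33.7002
  f9: (p14, p12, p0) → 19.3671
  f10: (p5, p10, p2) → 23.7424
  f11: (p5, p11, p2) → 34.4825
  f12: (p4, p17, p8) → 12.6443
  f13: (p4, p12, p13) → 28.0201
  f14: (p4, p12, p8) → 78.9914
  f15: (p4, p17, p6) → 14.7394
  f16: (p4, p3, p13) → 20.6330
  f17: (p4, p14, p3) → 12.7933
  f18: (p4, p10, p6) → 28.5699
  f19: (p4, p14, p10) → 37.1060
  f20: (p15, p14, p10) → 18.2142
  f21: (p15, p5, p10) → 10.5942
  f22: (p15, p5, p11) → 12.0229
  f23: (p15, p11, p0) → 46.1941
  f24: (p15, p14, p0) → 54.3791
Σ area = 888.643

Euler: V−E+F = 14−36+24 = 2.
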